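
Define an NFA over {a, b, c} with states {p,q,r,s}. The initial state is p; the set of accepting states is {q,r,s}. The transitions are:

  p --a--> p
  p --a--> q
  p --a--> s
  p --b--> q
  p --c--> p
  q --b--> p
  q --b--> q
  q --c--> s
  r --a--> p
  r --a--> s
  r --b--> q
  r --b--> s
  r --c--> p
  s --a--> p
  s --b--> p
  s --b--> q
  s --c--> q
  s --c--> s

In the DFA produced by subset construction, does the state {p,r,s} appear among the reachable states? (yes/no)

no

Start state of the DFA: {p}.
{p} --a--> {p,q,s}  [new]
{p} --b--> {q}  [new]
{p} --c--> {p}  [seen]
{p,q,s} --a--> {p,q,s}  [seen]
{p,q,s} --b--> {p,q}  [new]
{p,q,s} --c--> {p,q,s}  [seen]
{q} --a--> ∅  [new]
{q} --b--> {p,q}  [seen]
{q} --c--> {s}  [new]
{p,q} --a--> {p,q,s}  [seen]
{p,q} --b--> {p,q}  [seen]
{p,q} --c--> {p,s}  [new]
∅ --a--> ∅  [seen]
∅ --b--> ∅  [seen]
∅ --c--> ∅  [seen]
{s} --a--> {p}  [seen]
{s} --b--> {p,q}  [seen]
{s} --c--> {q,s}  [new]
{p,s} --a--> {p,q,s}  [seen]
{p,s} --b--> {p,q}  [seen]
{p,s} --c--> {p,q,s}  [seen]
{q,s} --a--> {p}  [seen]
{q,s} --b--> {p,q}  [seen]
{q,s} --c--> {q,s}  [seen]
Reachable DFA states: {p}, {p,q,s}, {q}, {p,q}, ∅, {s}, {p,s}, {q,s}.
{p,r,s} is not among them.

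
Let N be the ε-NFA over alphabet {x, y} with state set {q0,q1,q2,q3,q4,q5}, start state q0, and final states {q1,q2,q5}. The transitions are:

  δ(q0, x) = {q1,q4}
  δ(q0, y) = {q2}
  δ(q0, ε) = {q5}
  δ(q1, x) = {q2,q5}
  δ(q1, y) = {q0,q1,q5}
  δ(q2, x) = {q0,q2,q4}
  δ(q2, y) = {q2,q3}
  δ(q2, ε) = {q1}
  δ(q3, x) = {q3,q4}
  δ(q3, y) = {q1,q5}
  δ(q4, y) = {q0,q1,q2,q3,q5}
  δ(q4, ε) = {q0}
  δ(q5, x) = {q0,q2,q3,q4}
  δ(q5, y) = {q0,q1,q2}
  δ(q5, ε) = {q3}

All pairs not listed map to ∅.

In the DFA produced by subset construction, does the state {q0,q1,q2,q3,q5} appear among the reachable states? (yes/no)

Start state of the DFA: {q0,q3,q5} (ε-closure of the NFA start).
{q0,q3,q5} --x--> {q0,q1,q2,q3,q4,q5}  [new]
{q0,q3,q5} --y--> {q0,q1,q2,q3,q5}  [new]
{q0,q1,q2,q3,q4,q5} --x--> {q0,q1,q2,q3,q4,q5}  [seen]
{q0,q1,q2,q3,q4,q5} --y--> {q0,q1,q2,q3,q5}  [seen]
{q0,q1,q2,q3,q5} --x--> {q0,q1,q2,q3,q4,q5}  [seen]
{q0,q1,q2,q3,q5} --y--> {q0,q1,q2,q3,q5}  [seen]
Reachable DFA states: {q0,q3,q5}, {q0,q1,q2,q3,q4,q5}, {q0,q1,q2,q3,q5}.
{q0,q1,q2,q3,q5} is among them.

yes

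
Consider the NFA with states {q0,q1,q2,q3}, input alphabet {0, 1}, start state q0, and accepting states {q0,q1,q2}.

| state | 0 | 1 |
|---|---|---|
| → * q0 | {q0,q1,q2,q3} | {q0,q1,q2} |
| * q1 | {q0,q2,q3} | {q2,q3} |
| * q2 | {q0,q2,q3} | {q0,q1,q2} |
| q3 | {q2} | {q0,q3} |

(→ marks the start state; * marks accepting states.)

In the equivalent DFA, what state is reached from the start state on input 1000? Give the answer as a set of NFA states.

{q0,q1,q2,q3}

Start: {q0}.
δ(q0,1) = {q0,q1,q2}.
Union: {q0,q1,q2}.
After 1: {q0,q1,q2}.
δ(q0,0) = {q0,q1,q2,q3}; δ(q1,0) = {q0,q2,q3}; δ(q2,0) = {q0,q2,q3}.
Union: {q0,q1,q2,q3}.
After 0: {q0,q1,q2,q3}.
δ(q0,0) = {q0,q1,q2,q3}; δ(q1,0) = {q0,q2,q3}; δ(q2,0) = {q0,q2,q3}; δ(q3,0) = {q2}.
Union: {q0,q1,q2,q3}.
After 0: {q0,q1,q2,q3}.
δ(q0,0) = {q0,q1,q2,q3}; δ(q1,0) = {q0,q2,q3}; δ(q2,0) = {q0,q2,q3}; δ(q3,0) = {q2}.
Union: {q0,q1,q2,q3}.
After 0: {q0,q1,q2,q3}.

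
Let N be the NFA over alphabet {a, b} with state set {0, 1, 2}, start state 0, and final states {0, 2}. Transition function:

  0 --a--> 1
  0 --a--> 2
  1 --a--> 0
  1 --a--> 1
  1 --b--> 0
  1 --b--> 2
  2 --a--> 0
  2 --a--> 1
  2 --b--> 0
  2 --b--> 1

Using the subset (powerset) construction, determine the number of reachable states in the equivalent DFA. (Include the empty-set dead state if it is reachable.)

Start state of the DFA: {0}.
{0} --a--> {1, 2}  [new]
{0} --b--> ∅  [new]
{1, 2} --a--> {0, 1}  [new]
{1, 2} --b--> {0, 1, 2}  [new]
∅ --a--> ∅  [seen]
∅ --b--> ∅  [seen]
{0, 1} --a--> {0, 1, 2}  [seen]
{0, 1} --b--> {0, 2}  [new]
{0, 1, 2} --a--> {0, 1, 2}  [seen]
{0, 1, 2} --b--> {0, 1, 2}  [seen]
{0, 2} --a--> {0, 1, 2}  [seen]
{0, 2} --b--> {0, 1}  [seen]
Reachable DFA states: {0}, {1, 2}, ∅, {0, 1}, {0, 1, 2}, {0, 2}.

6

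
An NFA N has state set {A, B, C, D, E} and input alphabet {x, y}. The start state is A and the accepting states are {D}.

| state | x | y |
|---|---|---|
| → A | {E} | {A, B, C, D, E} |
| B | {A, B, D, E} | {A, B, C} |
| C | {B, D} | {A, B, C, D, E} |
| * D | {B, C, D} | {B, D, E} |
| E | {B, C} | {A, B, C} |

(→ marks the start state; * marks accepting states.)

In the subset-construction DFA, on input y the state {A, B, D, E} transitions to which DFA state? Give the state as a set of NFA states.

δ(A,y) = {A, B, C, D, E}; δ(B,y) = {A, B, C}; δ(D,y) = {B, D, E}; δ(E,y) = {A, B, C}.
Union: {A, B, C, D, E}.

{A, B, C, D, E}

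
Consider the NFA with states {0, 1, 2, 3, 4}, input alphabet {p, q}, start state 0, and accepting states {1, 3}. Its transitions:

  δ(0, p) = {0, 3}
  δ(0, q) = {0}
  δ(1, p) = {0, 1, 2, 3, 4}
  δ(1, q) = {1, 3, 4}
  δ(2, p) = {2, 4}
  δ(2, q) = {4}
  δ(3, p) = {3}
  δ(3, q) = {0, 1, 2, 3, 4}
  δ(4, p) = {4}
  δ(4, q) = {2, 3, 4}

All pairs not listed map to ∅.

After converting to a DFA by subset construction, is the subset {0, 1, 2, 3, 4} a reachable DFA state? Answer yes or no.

Start state of the DFA: {0}.
{0} --p--> {0, 3}  [new]
{0} --q--> {0}  [seen]
{0, 3} --p--> {0, 3}  [seen]
{0, 3} --q--> {0, 1, 2, 3, 4}  [new]
{0, 1, 2, 3, 4} --p--> {0, 1, 2, 3, 4}  [seen]
{0, 1, 2, 3, 4} --q--> {0, 1, 2, 3, 4}  [seen]
Reachable DFA states: {0}, {0, 3}, {0, 1, 2, 3, 4}.
{0, 1, 2, 3, 4} is among them.

yes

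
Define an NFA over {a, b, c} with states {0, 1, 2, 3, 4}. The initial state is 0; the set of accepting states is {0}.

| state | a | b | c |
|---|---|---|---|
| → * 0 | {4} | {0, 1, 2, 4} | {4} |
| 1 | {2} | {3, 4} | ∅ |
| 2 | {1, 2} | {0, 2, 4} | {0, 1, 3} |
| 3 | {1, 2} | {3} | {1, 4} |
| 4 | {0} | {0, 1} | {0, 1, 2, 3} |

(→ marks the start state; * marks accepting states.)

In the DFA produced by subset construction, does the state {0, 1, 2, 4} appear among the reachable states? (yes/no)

Start state of the DFA: {0}.
{0} --a--> {4}  [new]
{0} --b--> {0, 1, 2, 4}  [new]
{0} --c--> {4}  [seen]
{4} --a--> {0}  [seen]
{4} --b--> {0, 1}  [new]
{4} --c--> {0, 1, 2, 3}  [new]
{0, 1, 2, 4} --a--> {0, 1, 2, 4}  [seen]
{0, 1, 2, 4} --b--> {0, 1, 2, 3, 4}  [new]
{0, 1, 2, 4} --c--> {0, 1, 2, 3, 4}  [seen]
{0, 1} --a--> {2, 4}  [new]
{0, 1} --b--> {0, 1, 2, 3, 4}  [seen]
{0, 1} --c--> {4}  [seen]
{0, 1, 2, 3} --a--> {1, 2, 4}  [new]
{0, 1, 2, 3} --b--> {0, 1, 2, 3, 4}  [seen]
{0, 1, 2, 3} --c--> {0, 1, 3, 4}  [new]
{0, 1, 2, 3, 4} --a--> {0, 1, 2, 4}  [seen]
{0, 1, 2, 3, 4} --b--> {0, 1, 2, 3, 4}  [seen]
{0, 1, 2, 3, 4} --c--> {0, 1, 2, 3, 4}  [seen]
{2, 4} --a--> {0, 1, 2}  [new]
{2, 4} --b--> {0, 1, 2, 4}  [seen]
{2, 4} --c--> {0, 1, 2, 3}  [seen]
{1, 2, 4} --a--> {0, 1, 2}  [seen]
{1, 2, 4} --b--> {0, 1, 2, 3, 4}  [seen]
{1, 2, 4} --c--> {0, 1, 2, 3}  [seen]
{0, 1, 3, 4} --a--> {0, 1, 2, 4}  [seen]
{0, 1, 3, 4} --b--> {0, 1, 2, 3, 4}  [seen]
{0, 1, 3, 4} --c--> {0, 1, 2, 3, 4}  [seen]
{0, 1, 2} --a--> {1, 2, 4}  [seen]
{0, 1, 2} --b--> {0, 1, 2, 3, 4}  [seen]
{0, 1, 2} --c--> {0, 1, 3, 4}  [seen]
Reachable DFA states: {0}, {4}, {0, 1, 2, 4}, {0, 1}, {0, 1, 2, 3}, {0, 1, 2, 3, 4}, {2, 4}, {1, 2, 4}, {0, 1, 3, 4}, {0, 1, 2}.
{0, 1, 2, 4} is among them.

yes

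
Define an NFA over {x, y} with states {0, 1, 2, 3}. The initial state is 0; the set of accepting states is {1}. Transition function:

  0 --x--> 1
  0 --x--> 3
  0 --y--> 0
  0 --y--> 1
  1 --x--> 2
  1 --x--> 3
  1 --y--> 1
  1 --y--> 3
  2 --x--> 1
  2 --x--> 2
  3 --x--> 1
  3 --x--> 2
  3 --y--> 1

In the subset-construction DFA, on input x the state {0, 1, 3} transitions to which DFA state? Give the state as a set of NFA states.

{1, 2, 3}

δ(0,x) = {1, 3}; δ(1,x) = {2, 3}; δ(3,x) = {1, 2}.
Union: {1, 2, 3}.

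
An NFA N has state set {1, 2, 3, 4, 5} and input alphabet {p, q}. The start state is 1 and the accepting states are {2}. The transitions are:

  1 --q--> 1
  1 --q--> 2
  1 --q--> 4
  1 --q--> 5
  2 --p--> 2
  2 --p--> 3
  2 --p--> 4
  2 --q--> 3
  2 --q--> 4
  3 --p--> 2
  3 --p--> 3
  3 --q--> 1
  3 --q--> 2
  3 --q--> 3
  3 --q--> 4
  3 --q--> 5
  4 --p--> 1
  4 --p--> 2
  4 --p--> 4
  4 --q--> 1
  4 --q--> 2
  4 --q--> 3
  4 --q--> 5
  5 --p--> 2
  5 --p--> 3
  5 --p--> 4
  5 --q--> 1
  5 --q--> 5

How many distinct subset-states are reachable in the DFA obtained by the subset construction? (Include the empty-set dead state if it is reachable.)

5

Start state of the DFA: {1}.
{1} --p--> ∅  [new]
{1} --q--> {1, 2, 4, 5}  [new]
∅ --p--> ∅  [seen]
∅ --q--> ∅  [seen]
{1, 2, 4, 5} --p--> {1, 2, 3, 4}  [new]
{1, 2, 4, 5} --q--> {1, 2, 3, 4, 5}  [new]
{1, 2, 3, 4} --p--> {1, 2, 3, 4}  [seen]
{1, 2, 3, 4} --q--> {1, 2, 3, 4, 5}  [seen]
{1, 2, 3, 4, 5} --p--> {1, 2, 3, 4}  [seen]
{1, 2, 3, 4, 5} --q--> {1, 2, 3, 4, 5}  [seen]
Reachable DFA states: {1}, ∅, {1, 2, 4, 5}, {1, 2, 3, 4}, {1, 2, 3, 4, 5}.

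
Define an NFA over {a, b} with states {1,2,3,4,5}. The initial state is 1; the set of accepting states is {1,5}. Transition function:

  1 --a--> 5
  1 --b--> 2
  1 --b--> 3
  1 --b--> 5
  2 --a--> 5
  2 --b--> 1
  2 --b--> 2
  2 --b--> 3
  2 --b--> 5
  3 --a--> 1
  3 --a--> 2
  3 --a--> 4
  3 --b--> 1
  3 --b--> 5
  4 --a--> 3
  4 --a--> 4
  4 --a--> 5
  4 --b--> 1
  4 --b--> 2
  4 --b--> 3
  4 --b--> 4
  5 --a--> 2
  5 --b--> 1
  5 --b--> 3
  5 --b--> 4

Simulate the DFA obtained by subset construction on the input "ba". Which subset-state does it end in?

Start: {1}.
δ(1,b) = {2,3,5}.
Union: {2,3,5}.
After b: {2,3,5}.
δ(2,a) = {5}; δ(3,a) = {1,2,4}; δ(5,a) = {2}.
Union: {1,2,4,5}.
After a: {1,2,4,5}.

{1,2,4,5}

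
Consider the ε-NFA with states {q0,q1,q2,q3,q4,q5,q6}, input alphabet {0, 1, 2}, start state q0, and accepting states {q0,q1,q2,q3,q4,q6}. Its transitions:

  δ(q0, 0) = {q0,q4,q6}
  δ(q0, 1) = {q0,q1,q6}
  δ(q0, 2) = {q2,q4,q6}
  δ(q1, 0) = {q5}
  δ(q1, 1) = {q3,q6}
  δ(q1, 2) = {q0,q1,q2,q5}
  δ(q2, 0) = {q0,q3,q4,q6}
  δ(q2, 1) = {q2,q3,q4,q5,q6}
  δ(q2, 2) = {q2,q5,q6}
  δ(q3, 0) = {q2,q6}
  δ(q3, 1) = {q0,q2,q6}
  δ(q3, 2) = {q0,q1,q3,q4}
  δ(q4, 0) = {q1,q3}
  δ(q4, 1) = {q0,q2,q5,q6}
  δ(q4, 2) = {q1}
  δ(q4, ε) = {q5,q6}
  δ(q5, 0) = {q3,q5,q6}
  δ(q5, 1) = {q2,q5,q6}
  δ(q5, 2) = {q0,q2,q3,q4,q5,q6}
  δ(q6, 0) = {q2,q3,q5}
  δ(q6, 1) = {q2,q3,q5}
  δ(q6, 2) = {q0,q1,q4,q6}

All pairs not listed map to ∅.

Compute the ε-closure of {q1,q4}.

{q1,q4,q5,q6}

Begin with {q1,q4}.
q4 →ε {q5,q6}; add q5, q6.
ε-closure = {q1,q4,q5,q6}.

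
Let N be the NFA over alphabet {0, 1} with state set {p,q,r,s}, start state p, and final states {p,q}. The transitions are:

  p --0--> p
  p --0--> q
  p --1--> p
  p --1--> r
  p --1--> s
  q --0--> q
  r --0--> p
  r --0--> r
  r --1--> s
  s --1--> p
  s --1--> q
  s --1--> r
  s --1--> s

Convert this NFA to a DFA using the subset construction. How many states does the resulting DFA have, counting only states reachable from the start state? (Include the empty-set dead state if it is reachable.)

5

Start state of the DFA: {p}.
{p} --0--> {p,q}  [new]
{p} --1--> {p,r,s}  [new]
{p,q} --0--> {p,q}  [seen]
{p,q} --1--> {p,r,s}  [seen]
{p,r,s} --0--> {p,q,r}  [new]
{p,r,s} --1--> {p,q,r,s}  [new]
{p,q,r} --0--> {p,q,r}  [seen]
{p,q,r} --1--> {p,r,s}  [seen]
{p,q,r,s} --0--> {p,q,r}  [seen]
{p,q,r,s} --1--> {p,q,r,s}  [seen]
Reachable DFA states: {p}, {p,q}, {p,r,s}, {p,q,r}, {p,q,r,s}.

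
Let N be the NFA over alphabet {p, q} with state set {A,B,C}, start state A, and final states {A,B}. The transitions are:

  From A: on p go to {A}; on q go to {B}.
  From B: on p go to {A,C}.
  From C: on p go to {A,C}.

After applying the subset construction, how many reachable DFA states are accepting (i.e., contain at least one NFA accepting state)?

3

Start state of the DFA: {A}.
{A} --p--> {A}  [seen]
{A} --q--> {B}  [new]
{B} --p--> {A,C}  [new]
{B} --q--> ∅  [new]
{A,C} --p--> {A,C}  [seen]
{A,C} --q--> {B}  [seen]
∅ --p--> ∅  [seen]
∅ --q--> ∅  [seen]
Reachable DFA states: {A}, {B}, {A,C}, ∅.
Accepting DFA states (contain an NFA accepting state): {A}, {B}, {A,C}.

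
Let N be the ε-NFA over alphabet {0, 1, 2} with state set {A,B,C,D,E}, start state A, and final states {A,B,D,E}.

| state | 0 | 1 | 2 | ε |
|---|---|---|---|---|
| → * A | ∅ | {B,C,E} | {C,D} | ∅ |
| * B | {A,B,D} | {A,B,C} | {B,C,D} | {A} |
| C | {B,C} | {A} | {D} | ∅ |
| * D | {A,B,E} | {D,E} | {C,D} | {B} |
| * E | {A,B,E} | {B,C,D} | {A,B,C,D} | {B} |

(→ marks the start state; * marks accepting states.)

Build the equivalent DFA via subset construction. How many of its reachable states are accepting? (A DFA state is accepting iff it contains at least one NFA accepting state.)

Start state of the DFA: {A} (ε-closure of the NFA start).
{A} --0--> ∅  [new]
{A} --1--> {A,B,C,E}  [new]
{A} --2--> {A,B,C,D}  [new]
∅ --0--> ∅  [seen]
∅ --1--> ∅  [seen]
∅ --2--> ∅  [seen]
{A,B,C,E} --0--> {A,B,C,D,E}  [new]
{A,B,C,E} --1--> {A,B,C,D,E}  [seen]
{A,B,C,E} --2--> {A,B,C,D}  [seen]
{A,B,C,D} --0--> {A,B,C,D,E}  [seen]
{A,B,C,D} --1--> {A,B,C,D,E}  [seen]
{A,B,C,D} --2--> {A,B,C,D}  [seen]
{A,B,C,D,E} --0--> {A,B,C,D,E}  [seen]
{A,B,C,D,E} --1--> {A,B,C,D,E}  [seen]
{A,B,C,D,E} --2--> {A,B,C,D}  [seen]
Reachable DFA states: {A}, ∅, {A,B,C,E}, {A,B,C,D}, {A,B,C,D,E}.
Accepting DFA states (contain an NFA accepting state): {A}, {A,B,C,E}, {A,B,C,D}, {A,B,C,D,E}.

4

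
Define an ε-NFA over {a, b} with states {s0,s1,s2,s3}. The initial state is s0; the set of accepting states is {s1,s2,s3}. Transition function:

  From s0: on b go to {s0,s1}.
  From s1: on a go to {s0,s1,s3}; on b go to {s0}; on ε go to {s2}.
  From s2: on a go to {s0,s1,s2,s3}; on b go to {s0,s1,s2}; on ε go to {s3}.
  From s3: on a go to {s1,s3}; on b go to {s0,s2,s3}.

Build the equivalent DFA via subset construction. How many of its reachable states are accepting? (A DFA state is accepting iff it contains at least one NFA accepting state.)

Start state of the DFA: {s0} (ε-closure of the NFA start).
{s0} --a--> ∅  [new]
{s0} --b--> {s0,s1,s2,s3}  [new]
∅ --a--> ∅  [seen]
∅ --b--> ∅  [seen]
{s0,s1,s2,s3} --a--> {s0,s1,s2,s3}  [seen]
{s0,s1,s2,s3} --b--> {s0,s1,s2,s3}  [seen]
Reachable DFA states: {s0}, ∅, {s0,s1,s2,s3}.
Accepting DFA states (contain an NFA accepting state): {s0,s1,s2,s3}.

1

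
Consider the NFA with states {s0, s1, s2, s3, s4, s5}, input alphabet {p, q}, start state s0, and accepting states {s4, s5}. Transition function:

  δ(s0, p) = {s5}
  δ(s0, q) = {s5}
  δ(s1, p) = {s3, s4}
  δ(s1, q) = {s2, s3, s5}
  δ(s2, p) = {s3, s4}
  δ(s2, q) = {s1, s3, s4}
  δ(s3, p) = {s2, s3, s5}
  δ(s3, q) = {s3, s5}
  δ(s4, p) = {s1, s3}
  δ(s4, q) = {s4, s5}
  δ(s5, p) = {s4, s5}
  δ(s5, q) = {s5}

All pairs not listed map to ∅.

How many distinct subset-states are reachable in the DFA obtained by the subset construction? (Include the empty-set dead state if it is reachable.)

6

Start state of the DFA: {s0}.
{s0} --p--> {s5}  [new]
{s0} --q--> {s5}  [seen]
{s5} --p--> {s4, s5}  [new]
{s5} --q--> {s5}  [seen]
{s4, s5} --p--> {s1, s3, s4, s5}  [new]
{s4, s5} --q--> {s4, s5}  [seen]
{s1, s3, s4, s5} --p--> {s1, s2, s3, s4, s5}  [new]
{s1, s3, s4, s5} --q--> {s2, s3, s4, s5}  [new]
{s1, s2, s3, s4, s5} --p--> {s1, s2, s3, s4, s5}  [seen]
{s1, s2, s3, s4, s5} --q--> {s1, s2, s3, s4, s5}  [seen]
{s2, s3, s4, s5} --p--> {s1, s2, s3, s4, s5}  [seen]
{s2, s3, s4, s5} --q--> {s1, s3, s4, s5}  [seen]
Reachable DFA states: {s0}, {s5}, {s4, s5}, {s1, s3, s4, s5}, {s1, s2, s3, s4, s5}, {s2, s3, s4, s5}.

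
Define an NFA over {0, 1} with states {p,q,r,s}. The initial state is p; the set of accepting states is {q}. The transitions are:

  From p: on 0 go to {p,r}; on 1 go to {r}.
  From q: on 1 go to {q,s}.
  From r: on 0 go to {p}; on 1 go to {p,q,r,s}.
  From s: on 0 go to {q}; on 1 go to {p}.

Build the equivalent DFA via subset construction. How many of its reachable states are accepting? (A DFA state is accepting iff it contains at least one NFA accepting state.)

2

Start state of the DFA: {p}.
{p} --0--> {p,r}  [new]
{p} --1--> {r}  [new]
{p,r} --0--> {p,r}  [seen]
{p,r} --1--> {p,q,r,s}  [new]
{r} --0--> {p}  [seen]
{r} --1--> {p,q,r,s}  [seen]
{p,q,r,s} --0--> {p,q,r}  [new]
{p,q,r,s} --1--> {p,q,r,s}  [seen]
{p,q,r} --0--> {p,r}  [seen]
{p,q,r} --1--> {p,q,r,s}  [seen]
Reachable DFA states: {p}, {p,r}, {r}, {p,q,r,s}, {p,q,r}.
Accepting DFA states (contain an NFA accepting state): {p,q,r,s}, {p,q,r}.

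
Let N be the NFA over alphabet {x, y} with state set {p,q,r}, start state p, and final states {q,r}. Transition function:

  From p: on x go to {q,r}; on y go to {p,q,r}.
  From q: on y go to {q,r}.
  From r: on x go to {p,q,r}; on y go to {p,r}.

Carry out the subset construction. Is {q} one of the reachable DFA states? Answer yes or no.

no

Start state of the DFA: {p}.
{p} --x--> {q,r}  [new]
{p} --y--> {p,q,r}  [new]
{q,r} --x--> {p,q,r}  [seen]
{q,r} --y--> {p,q,r}  [seen]
{p,q,r} --x--> {p,q,r}  [seen]
{p,q,r} --y--> {p,q,r}  [seen]
Reachable DFA states: {p}, {q,r}, {p,q,r}.
{q} is not among them.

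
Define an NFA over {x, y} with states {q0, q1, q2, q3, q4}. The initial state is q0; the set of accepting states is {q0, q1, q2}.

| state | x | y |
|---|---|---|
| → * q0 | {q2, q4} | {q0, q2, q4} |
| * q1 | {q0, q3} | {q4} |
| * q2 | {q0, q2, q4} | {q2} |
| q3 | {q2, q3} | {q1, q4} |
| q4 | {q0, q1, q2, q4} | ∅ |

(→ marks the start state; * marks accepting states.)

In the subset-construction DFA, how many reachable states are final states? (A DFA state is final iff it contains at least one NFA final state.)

Start state of the DFA: {q0}.
{q0} --x--> {q2, q4}  [new]
{q0} --y--> {q0, q2, q4}  [new]
{q2, q4} --x--> {q0, q1, q2, q4}  [new]
{q2, q4} --y--> {q2}  [new]
{q0, q2, q4} --x--> {q0, q1, q2, q4}  [seen]
{q0, q2, q4} --y--> {q0, q2, q4}  [seen]
{q0, q1, q2, q4} --x--> {q0, q1, q2, q3, q4}  [new]
{q0, q1, q2, q4} --y--> {q0, q2, q4}  [seen]
{q2} --x--> {q0, q2, q4}  [seen]
{q2} --y--> {q2}  [seen]
{q0, q1, q2, q3, q4} --x--> {q0, q1, q2, q3, q4}  [seen]
{q0, q1, q2, q3, q4} --y--> {q0, q1, q2, q4}  [seen]
Reachable DFA states: {q0}, {q2, q4}, {q0, q2, q4}, {q0, q1, q2, q4}, {q2}, {q0, q1, q2, q3, q4}.
Accepting DFA states (contain an NFA accepting state): {q0}, {q2, q4}, {q0, q2, q4}, {q0, q1, q2, q4}, {q2}, {q0, q1, q2, q3, q4}.

6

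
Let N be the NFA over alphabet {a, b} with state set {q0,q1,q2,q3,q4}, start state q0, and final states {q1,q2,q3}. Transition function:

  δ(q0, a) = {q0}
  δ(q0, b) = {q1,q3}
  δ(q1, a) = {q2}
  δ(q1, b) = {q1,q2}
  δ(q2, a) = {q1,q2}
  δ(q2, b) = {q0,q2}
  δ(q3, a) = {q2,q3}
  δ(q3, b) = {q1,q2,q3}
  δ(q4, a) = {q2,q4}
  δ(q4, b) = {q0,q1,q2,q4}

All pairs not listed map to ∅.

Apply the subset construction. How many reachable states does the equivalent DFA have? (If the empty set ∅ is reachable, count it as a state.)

5

Start state of the DFA: {q0}.
{q0} --a--> {q0}  [seen]
{q0} --b--> {q1,q3}  [new]
{q1,q3} --a--> {q2,q3}  [new]
{q1,q3} --b--> {q1,q2,q3}  [new]
{q2,q3} --a--> {q1,q2,q3}  [seen]
{q2,q3} --b--> {q0,q1,q2,q3}  [new]
{q1,q2,q3} --a--> {q1,q2,q3}  [seen]
{q1,q2,q3} --b--> {q0,q1,q2,q3}  [seen]
{q0,q1,q2,q3} --a--> {q0,q1,q2,q3}  [seen]
{q0,q1,q2,q3} --b--> {q0,q1,q2,q3}  [seen]
Reachable DFA states: {q0}, {q1,q3}, {q2,q3}, {q1,q2,q3}, {q0,q1,q2,q3}.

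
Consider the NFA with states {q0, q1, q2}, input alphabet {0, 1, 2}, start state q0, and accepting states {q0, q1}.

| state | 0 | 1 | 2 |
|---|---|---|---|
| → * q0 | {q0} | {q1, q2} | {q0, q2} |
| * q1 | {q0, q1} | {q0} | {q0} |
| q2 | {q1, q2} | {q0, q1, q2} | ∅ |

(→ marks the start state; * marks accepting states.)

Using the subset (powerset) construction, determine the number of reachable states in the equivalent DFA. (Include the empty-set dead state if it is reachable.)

Start state of the DFA: {q0}.
{q0} --0--> {q0}  [seen]
{q0} --1--> {q1, q2}  [new]
{q0} --2--> {q0, q2}  [new]
{q1, q2} --0--> {q0, q1, q2}  [new]
{q1, q2} --1--> {q0, q1, q2}  [seen]
{q1, q2} --2--> {q0}  [seen]
{q0, q2} --0--> {q0, q1, q2}  [seen]
{q0, q2} --1--> {q0, q1, q2}  [seen]
{q0, q2} --2--> {q0, q2}  [seen]
{q0, q1, q2} --0--> {q0, q1, q2}  [seen]
{q0, q1, q2} --1--> {q0, q1, q2}  [seen]
{q0, q1, q2} --2--> {q0, q2}  [seen]
Reachable DFA states: {q0}, {q1, q2}, {q0, q2}, {q0, q1, q2}.

4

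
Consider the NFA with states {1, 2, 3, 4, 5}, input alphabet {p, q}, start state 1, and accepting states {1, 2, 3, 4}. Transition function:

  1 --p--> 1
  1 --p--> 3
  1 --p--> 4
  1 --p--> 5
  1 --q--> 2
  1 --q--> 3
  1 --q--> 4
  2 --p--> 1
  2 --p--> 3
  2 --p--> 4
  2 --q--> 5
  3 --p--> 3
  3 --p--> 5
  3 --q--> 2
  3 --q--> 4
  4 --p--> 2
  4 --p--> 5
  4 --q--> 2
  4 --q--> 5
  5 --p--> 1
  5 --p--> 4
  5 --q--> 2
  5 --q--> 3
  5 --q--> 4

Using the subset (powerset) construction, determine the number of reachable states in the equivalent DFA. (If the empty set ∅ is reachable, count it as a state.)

6

Start state of the DFA: {1}.
{1} --p--> {1, 3, 4, 5}  [new]
{1} --q--> {2, 3, 4}  [new]
{1, 3, 4, 5} --p--> {1, 2, 3, 4, 5}  [new]
{1, 3, 4, 5} --q--> {2, 3, 4, 5}  [new]
{2, 3, 4} --p--> {1, 2, 3, 4, 5}  [seen]
{2, 3, 4} --q--> {2, 4, 5}  [new]
{1, 2, 3, 4, 5} --p--> {1, 2, 3, 4, 5}  [seen]
{1, 2, 3, 4, 5} --q--> {2, 3, 4, 5}  [seen]
{2, 3, 4, 5} --p--> {1, 2, 3, 4, 5}  [seen]
{2, 3, 4, 5} --q--> {2, 3, 4, 5}  [seen]
{2, 4, 5} --p--> {1, 2, 3, 4, 5}  [seen]
{2, 4, 5} --q--> {2, 3, 4, 5}  [seen]
Reachable DFA states: {1}, {1, 3, 4, 5}, {2, 3, 4}, {1, 2, 3, 4, 5}, {2, 3, 4, 5}, {2, 4, 5}.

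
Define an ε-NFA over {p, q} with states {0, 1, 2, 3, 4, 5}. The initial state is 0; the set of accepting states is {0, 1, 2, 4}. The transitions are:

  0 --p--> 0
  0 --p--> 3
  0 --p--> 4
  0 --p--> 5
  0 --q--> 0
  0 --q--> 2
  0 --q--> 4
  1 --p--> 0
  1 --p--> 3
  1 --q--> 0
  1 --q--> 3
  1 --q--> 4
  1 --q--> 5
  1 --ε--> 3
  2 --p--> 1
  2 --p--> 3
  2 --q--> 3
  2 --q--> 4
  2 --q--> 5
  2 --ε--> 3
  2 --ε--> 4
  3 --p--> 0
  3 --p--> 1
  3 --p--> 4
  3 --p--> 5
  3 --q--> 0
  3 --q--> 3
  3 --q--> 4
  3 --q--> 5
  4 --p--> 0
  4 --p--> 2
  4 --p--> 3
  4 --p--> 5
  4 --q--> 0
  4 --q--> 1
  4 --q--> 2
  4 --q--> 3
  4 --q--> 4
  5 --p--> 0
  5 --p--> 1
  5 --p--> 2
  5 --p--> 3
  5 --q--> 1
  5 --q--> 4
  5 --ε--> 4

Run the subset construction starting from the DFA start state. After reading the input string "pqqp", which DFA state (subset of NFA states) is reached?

{0, 1, 2, 3, 4, 5}

Start: {0}.
δ(0,p) = {0, 3, 4, 5}.
Union: {0, 3, 4, 5}.
After p: {0, 3, 4, 5}.
δ(0,q) = {0, 2, 4}; δ(3,q) = {0, 3, 4, 5}; δ(4,q) = {0, 1, 2, 3, 4}; δ(5,q) = {1, 4}.
Union: {0, 1, 2, 3, 4, 5}.
After q: {0, 1, 2, 3, 4, 5}.
δ(0,q) = {0, 2, 4}; δ(1,q) = {0, 3, 4, 5}; δ(2,q) = {3, 4, 5}; δ(3,q) = {0, 3, 4, 5}; δ(4,q) = {0, 1, 2, 3, 4}; δ(5,q) = {1, 4}.
Union: {0, 1, 2, 3, 4, 5}.
After q: {0, 1, 2, 3, 4, 5}.
δ(0,p) = {0, 3, 4, 5}; δ(1,p) = {0, 3}; δ(2,p) = {1, 3}; δ(3,p) = {0, 1, 4, 5}; δ(4,p) = {0, 2, 3, 5}; δ(5,p) = {0, 1, 2, 3}.
Union: {0, 1, 2, 3, 4, 5}.
After p: {0, 1, 2, 3, 4, 5}.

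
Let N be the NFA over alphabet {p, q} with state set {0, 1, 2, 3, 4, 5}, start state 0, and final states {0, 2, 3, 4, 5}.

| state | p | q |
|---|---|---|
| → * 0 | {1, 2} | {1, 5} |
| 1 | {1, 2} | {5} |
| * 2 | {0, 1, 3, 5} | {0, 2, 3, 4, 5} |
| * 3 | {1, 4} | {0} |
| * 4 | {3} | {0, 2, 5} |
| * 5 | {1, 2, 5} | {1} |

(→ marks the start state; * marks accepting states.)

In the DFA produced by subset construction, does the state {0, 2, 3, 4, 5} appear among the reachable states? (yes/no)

yes

Start state of the DFA: {0}.
{0} --p--> {1, 2}  [new]
{0} --q--> {1, 5}  [new]
{1, 2} --p--> {0, 1, 2, 3, 5}  [new]
{1, 2} --q--> {0, 2, 3, 4, 5}  [new]
{1, 5} --p--> {1, 2, 5}  [new]
{1, 5} --q--> {1, 5}  [seen]
{0, 1, 2, 3, 5} --p--> {0, 1, 2, 3, 4, 5}  [new]
{0, 1, 2, 3, 5} --q--> {0, 1, 2, 3, 4, 5}  [seen]
{0, 2, 3, 4, 5} --p--> {0, 1, 2, 3, 4, 5}  [seen]
{0, 2, 3, 4, 5} --q--> {0, 1, 2, 3, 4, 5}  [seen]
{1, 2, 5} --p--> {0, 1, 2, 3, 5}  [seen]
{1, 2, 5} --q--> {0, 1, 2, 3, 4, 5}  [seen]
{0, 1, 2, 3, 4, 5} --p--> {0, 1, 2, 3, 4, 5}  [seen]
{0, 1, 2, 3, 4, 5} --q--> {0, 1, 2, 3, 4, 5}  [seen]
Reachable DFA states: {0}, {1, 2}, {1, 5}, {0, 1, 2, 3, 5}, {0, 2, 3, 4, 5}, {1, 2, 5}, {0, 1, 2, 3, 4, 5}.
{0, 2, 3, 4, 5} is among them.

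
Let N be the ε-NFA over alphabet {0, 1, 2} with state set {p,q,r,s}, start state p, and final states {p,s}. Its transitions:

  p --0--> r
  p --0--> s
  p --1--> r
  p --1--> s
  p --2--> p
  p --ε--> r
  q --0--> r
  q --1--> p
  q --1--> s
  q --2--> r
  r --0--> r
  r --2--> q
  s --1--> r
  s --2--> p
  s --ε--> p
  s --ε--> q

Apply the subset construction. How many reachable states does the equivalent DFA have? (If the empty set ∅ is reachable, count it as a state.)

Start state of the DFA: {p,r} (ε-closure of the NFA start).
{p,r} --0--> {p,q,r,s}  [new]
{p,r} --1--> {p,q,r,s}  [seen]
{p,r} --2--> {p,q,r}  [new]
{p,q,r,s} --0--> {p,q,r,s}  [seen]
{p,q,r,s} --1--> {p,q,r,s}  [seen]
{p,q,r,s} --2--> {p,q,r}  [seen]
{p,q,r} --0--> {p,q,r,s}  [seen]
{p,q,r} --1--> {p,q,r,s}  [seen]
{p,q,r} --2--> {p,q,r}  [seen]
Reachable DFA states: {p,r}, {p,q,r,s}, {p,q,r}.

3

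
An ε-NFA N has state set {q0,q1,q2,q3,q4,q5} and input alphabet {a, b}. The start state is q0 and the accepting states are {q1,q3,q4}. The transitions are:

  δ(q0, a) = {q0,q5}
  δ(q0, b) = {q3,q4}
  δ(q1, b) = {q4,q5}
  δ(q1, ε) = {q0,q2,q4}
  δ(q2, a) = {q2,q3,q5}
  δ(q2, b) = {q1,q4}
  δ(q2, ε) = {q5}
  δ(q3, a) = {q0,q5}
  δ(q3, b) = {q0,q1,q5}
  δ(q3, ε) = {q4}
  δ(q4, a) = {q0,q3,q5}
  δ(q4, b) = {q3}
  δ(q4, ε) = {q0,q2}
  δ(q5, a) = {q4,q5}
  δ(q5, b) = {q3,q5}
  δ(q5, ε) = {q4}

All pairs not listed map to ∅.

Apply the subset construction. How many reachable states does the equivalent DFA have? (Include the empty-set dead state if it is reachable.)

4

Start state of the DFA: {q0} (ε-closure of the NFA start).
{q0} --a--> {q0,q2,q4,q5}  [new]
{q0} --b--> {q0,q2,q3,q4,q5}  [new]
{q0,q2,q4,q5} --a--> {q0,q2,q3,q4,q5}  [seen]
{q0,q2,q4,q5} --b--> {q0,q1,q2,q3,q4,q5}  [new]
{q0,q2,q3,q4,q5} --a--> {q0,q2,q3,q4,q5}  [seen]
{q0,q2,q3,q4,q5} --b--> {q0,q1,q2,q3,q4,q5}  [seen]
{q0,q1,q2,q3,q4,q5} --a--> {q0,q2,q3,q4,q5}  [seen]
{q0,q1,q2,q3,q4,q5} --b--> {q0,q1,q2,q3,q4,q5}  [seen]
Reachable DFA states: {q0}, {q0,q2,q4,q5}, {q0,q2,q3,q4,q5}, {q0,q1,q2,q3,q4,q5}.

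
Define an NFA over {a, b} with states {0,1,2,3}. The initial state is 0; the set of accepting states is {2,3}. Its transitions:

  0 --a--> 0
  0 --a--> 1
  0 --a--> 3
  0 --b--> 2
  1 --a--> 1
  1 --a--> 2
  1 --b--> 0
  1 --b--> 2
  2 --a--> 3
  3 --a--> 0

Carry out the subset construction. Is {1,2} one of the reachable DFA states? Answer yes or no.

Start state of the DFA: {0}.
{0} --a--> {0,1,3}  [new]
{0} --b--> {2}  [new]
{0,1,3} --a--> {0,1,2,3}  [new]
{0,1,3} --b--> {0,2}  [new]
{2} --a--> {3}  [new]
{2} --b--> ∅  [new]
{0,1,2,3} --a--> {0,1,2,3}  [seen]
{0,1,2,3} --b--> {0,2}  [seen]
{0,2} --a--> {0,1,3}  [seen]
{0,2} --b--> {2}  [seen]
{3} --a--> {0}  [seen]
{3} --b--> ∅  [seen]
∅ --a--> ∅  [seen]
∅ --b--> ∅  [seen]
Reachable DFA states: {0}, {0,1,3}, {2}, {0,1,2,3}, {0,2}, {3}, ∅.
{1,2} is not among them.

no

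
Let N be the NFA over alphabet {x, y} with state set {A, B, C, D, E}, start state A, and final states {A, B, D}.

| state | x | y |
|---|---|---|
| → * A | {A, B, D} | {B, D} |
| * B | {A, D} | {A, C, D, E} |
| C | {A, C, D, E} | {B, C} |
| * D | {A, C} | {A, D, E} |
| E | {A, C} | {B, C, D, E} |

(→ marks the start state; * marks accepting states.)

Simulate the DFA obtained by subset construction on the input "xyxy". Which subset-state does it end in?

{A, B, C, D, E}

Start: {A}.
δ(A,x) = {A, B, D}.
Union: {A, B, D}.
After x: {A, B, D}.
δ(A,y) = {B, D}; δ(B,y) = {A, C, D, E}; δ(D,y) = {A, D, E}.
Union: {A, B, C, D, E}.
After y: {A, B, C, D, E}.
δ(A,x) = {A, B, D}; δ(B,x) = {A, D}; δ(C,x) = {A, C, D, E}; δ(D,x) = {A, C}; δ(E,x) = {A, C}.
Union: {A, B, C, D, E}.
After x: {A, B, C, D, E}.
δ(A,y) = {B, D}; δ(B,y) = {A, C, D, E}; δ(C,y) = {B, C}; δ(D,y) = {A, D, E}; δ(E,y) = {B, C, D, E}.
Union: {A, B, C, D, E}.
After y: {A, B, C, D, E}.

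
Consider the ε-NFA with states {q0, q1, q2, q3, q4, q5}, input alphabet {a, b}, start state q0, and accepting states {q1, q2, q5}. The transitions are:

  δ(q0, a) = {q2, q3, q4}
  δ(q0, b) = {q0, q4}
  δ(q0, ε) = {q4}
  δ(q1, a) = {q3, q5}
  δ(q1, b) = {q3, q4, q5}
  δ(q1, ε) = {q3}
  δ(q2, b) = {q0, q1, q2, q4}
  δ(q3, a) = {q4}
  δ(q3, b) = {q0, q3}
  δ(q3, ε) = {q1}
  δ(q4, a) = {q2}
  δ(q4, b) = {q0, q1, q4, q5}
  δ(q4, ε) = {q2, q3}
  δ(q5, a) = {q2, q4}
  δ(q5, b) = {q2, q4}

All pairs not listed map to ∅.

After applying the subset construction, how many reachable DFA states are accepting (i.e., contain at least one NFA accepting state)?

3

Start state of the DFA: {q0, q1, q2, q3, q4} (ε-closure of the NFA start).
{q0, q1, q2, q3, q4} --a--> {q1, q2, q3, q4, q5}  [new]
{q0, q1, q2, q3, q4} --b--> {q0, q1, q2, q3, q4, q5}  [new]
{q1, q2, q3, q4, q5} --a--> {q1, q2, q3, q4, q5}  [seen]
{q1, q2, q3, q4, q5} --b--> {q0, q1, q2, q3, q4, q5}  [seen]
{q0, q1, q2, q3, q4, q5} --a--> {q1, q2, q3, q4, q5}  [seen]
{q0, q1, q2, q3, q4, q5} --b--> {q0, q1, q2, q3, q4, q5}  [seen]
Reachable DFA states: {q0, q1, q2, q3, q4}, {q1, q2, q3, q4, q5}, {q0, q1, q2, q3, q4, q5}.
Accepting DFA states (contain an NFA accepting state): {q0, q1, q2, q3, q4}, {q1, q2, q3, q4, q5}, {q0, q1, q2, q3, q4, q5}.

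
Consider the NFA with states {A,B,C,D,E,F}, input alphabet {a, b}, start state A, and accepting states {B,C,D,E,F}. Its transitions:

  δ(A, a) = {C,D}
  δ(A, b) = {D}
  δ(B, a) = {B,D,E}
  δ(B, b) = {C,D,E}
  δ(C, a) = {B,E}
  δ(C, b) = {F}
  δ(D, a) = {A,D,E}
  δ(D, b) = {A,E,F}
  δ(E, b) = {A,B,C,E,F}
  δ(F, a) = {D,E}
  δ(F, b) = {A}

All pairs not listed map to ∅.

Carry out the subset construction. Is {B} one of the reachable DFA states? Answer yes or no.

no

Start state of the DFA: {A}.
{A} --a--> {C,D}  [new]
{A} --b--> {D}  [new]
{C,D} --a--> {A,B,D,E}  [new]
{C,D} --b--> {A,E,F}  [new]
{D} --a--> {A,D,E}  [new]
{D} --b--> {A,E,F}  [seen]
{A,B,D,E} --a--> {A,B,C,D,E}  [new]
{A,B,D,E} --b--> {A,B,C,D,E,F}  [new]
{A,E,F} --a--> {C,D,E}  [new]
{A,E,F} --b--> {A,B,C,D,E,F}  [seen]
{A,D,E} --a--> {A,C,D,E}  [new]
{A,D,E} --b--> {A,B,C,D,E,F}  [seen]
{A,B,C,D,E} --a--> {A,B,C,D,E}  [seen]
{A,B,C,D,E} --b--> {A,B,C,D,E,F}  [seen]
{A,B,C,D,E,F} --a--> {A,B,C,D,E}  [seen]
{A,B,C,D,E,F} --b--> {A,B,C,D,E,F}  [seen]
{C,D,E} --a--> {A,B,D,E}  [seen]
{C,D,E} --b--> {A,B,C,E,F}  [new]
{A,C,D,E} --a--> {A,B,C,D,E}  [seen]
{A,C,D,E} --b--> {A,B,C,D,E,F}  [seen]
{A,B,C,E,F} --a--> {B,C,D,E}  [new]
{A,B,C,E,F} --b--> {A,B,C,D,E,F}  [seen]
{B,C,D,E} --a--> {A,B,D,E}  [seen]
{B,C,D,E} --b--> {A,B,C,D,E,F}  [seen]
Reachable DFA states: {A}, {C,D}, {D}, {A,B,D,E}, {A,E,F}, {A,D,E}, {A,B,C,D,E}, {A,B,C,D,E,F}, {C,D,E}, {A,C,D,E}, {A,B,C,E,F}, {B,C,D,E}.
{B} is not among them.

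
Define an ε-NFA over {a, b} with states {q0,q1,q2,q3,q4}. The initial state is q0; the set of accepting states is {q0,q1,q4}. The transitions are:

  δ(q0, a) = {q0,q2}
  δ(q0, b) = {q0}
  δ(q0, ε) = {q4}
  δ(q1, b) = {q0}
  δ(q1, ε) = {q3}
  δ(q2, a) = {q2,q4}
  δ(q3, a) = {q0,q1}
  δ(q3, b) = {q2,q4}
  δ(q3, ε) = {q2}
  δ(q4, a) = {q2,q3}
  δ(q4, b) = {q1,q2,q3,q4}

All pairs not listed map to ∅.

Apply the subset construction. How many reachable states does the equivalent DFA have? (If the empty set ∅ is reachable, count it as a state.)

3

Start state of the DFA: {q0,q4} (ε-closure of the NFA start).
{q0,q4} --a--> {q0,q2,q3,q4}  [new]
{q0,q4} --b--> {q0,q1,q2,q3,q4}  [new]
{q0,q2,q3,q4} --a--> {q0,q1,q2,q3,q4}  [seen]
{q0,q2,q3,q4} --b--> {q0,q1,q2,q3,q4}  [seen]
{q0,q1,q2,q3,q4} --a--> {q0,q1,q2,q3,q4}  [seen]
{q0,q1,q2,q3,q4} --b--> {q0,q1,q2,q3,q4}  [seen]
Reachable DFA states: {q0,q4}, {q0,q2,q3,q4}, {q0,q1,q2,q3,q4}.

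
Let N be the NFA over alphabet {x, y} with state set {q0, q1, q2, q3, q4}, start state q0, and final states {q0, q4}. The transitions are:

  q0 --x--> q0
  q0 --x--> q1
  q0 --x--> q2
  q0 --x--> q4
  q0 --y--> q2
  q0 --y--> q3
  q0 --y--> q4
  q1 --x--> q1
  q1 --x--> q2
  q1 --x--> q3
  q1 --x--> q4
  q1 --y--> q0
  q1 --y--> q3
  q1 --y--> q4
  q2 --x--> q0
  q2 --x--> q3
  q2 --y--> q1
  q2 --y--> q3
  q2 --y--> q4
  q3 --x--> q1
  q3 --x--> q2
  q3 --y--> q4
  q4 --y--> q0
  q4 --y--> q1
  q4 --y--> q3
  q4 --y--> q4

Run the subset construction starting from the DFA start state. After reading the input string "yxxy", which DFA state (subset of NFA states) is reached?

{q0, q1, q2, q3, q4}

Start: {q0}.
δ(q0,y) = {q2, q3, q4}.
Union: {q2, q3, q4}.
After y: {q2, q3, q4}.
δ(q2,x) = {q0, q3}; δ(q3,x) = {q1, q2}; δ(q4,x) = ∅.
Union: {q0, q1, q2, q3}.
After x: {q0, q1, q2, q3}.
δ(q0,x) = {q0, q1, q2, q4}; δ(q1,x) = {q1, q2, q3, q4}; δ(q2,x) = {q0, q3}; δ(q3,x) = {q1, q2}.
Union: {q0, q1, q2, q3, q4}.
After x: {q0, q1, q2, q3, q4}.
δ(q0,y) = {q2, q3, q4}; δ(q1,y) = {q0, q3, q4}; δ(q2,y) = {q1, q3, q4}; δ(q3,y) = {q4}; δ(q4,y) = {q0, q1, q3, q4}.
Union: {q0, q1, q2, q3, q4}.
After y: {q0, q1, q2, q3, q4}.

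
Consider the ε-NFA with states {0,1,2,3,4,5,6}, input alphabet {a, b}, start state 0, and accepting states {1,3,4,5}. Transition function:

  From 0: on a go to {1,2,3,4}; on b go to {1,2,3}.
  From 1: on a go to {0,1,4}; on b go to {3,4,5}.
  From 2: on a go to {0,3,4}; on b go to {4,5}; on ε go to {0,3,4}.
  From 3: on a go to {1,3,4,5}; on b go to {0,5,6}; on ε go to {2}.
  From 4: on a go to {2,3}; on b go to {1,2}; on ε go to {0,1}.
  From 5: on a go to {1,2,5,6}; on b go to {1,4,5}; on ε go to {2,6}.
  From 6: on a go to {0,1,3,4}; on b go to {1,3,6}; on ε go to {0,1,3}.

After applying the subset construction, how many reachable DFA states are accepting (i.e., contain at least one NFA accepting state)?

2

Start state of the DFA: {0} (ε-closure of the NFA start).
{0} --a--> {0,1,2,3,4}  [new]
{0} --b--> {0,1,2,3,4}  [seen]
{0,1,2,3,4} --a--> {0,1,2,3,4,5,6}  [new]
{0,1,2,3,4} --b--> {0,1,2,3,4,5,6}  [seen]
{0,1,2,3,4,5,6} --a--> {0,1,2,3,4,5,6}  [seen]
{0,1,2,3,4,5,6} --b--> {0,1,2,3,4,5,6}  [seen]
Reachable DFA states: {0}, {0,1,2,3,4}, {0,1,2,3,4,5,6}.
Accepting DFA states (contain an NFA accepting state): {0,1,2,3,4}, {0,1,2,3,4,5,6}.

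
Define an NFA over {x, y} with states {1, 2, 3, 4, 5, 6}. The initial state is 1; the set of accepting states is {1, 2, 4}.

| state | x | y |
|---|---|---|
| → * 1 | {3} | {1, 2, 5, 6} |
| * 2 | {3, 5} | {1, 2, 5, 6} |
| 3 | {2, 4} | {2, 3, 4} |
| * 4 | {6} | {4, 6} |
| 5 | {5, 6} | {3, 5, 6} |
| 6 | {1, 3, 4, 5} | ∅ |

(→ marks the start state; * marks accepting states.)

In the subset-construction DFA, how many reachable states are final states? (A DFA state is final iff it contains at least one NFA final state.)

Start state of the DFA: {1}.
{1} --x--> {3}  [new]
{1} --y--> {1, 2, 5, 6}  [new]
{3} --x--> {2, 4}  [new]
{3} --y--> {2, 3, 4}  [new]
{1, 2, 5, 6} --x--> {1, 3, 4, 5, 6}  [new]
{1, 2, 5, 6} --y--> {1, 2, 3, 5, 6}  [new]
{2, 4} --x--> {3, 5, 6}  [new]
{2, 4} --y--> {1, 2, 4, 5, 6}  [new]
{2, 3, 4} --x--> {2, 3, 4, 5, 6}  [new]
{2, 3, 4} --y--> {1, 2, 3, 4, 5, 6}  [new]
{1, 3, 4, 5, 6} --x--> {1, 2, 3, 4, 5, 6}  [seen]
{1, 3, 4, 5, 6} --y--> {1, 2, 3, 4, 5, 6}  [seen]
{1, 2, 3, 5, 6} --x--> {1, 2, 3, 4, 5, 6}  [seen]
{1, 2, 3, 5, 6} --y--> {1, 2, 3, 4, 5, 6}  [seen]
{3, 5, 6} --x--> {1, 2, 3, 4, 5, 6}  [seen]
{3, 5, 6} --y--> {2, 3, 4, 5, 6}  [seen]
{1, 2, 4, 5, 6} --x--> {1, 3, 4, 5, 6}  [seen]
{1, 2, 4, 5, 6} --y--> {1, 2, 3, 4, 5, 6}  [seen]
{2, 3, 4, 5, 6} --x--> {1, 2, 3, 4, 5, 6}  [seen]
{2, 3, 4, 5, 6} --y--> {1, 2, 3, 4, 5, 6}  [seen]
{1, 2, 3, 4, 5, 6} --x--> {1, 2, 3, 4, 5, 6}  [seen]
{1, 2, 3, 4, 5, 6} --y--> {1, 2, 3, 4, 5, 6}  [seen]
Reachable DFA states: {1}, {3}, {1, 2, 5, 6}, {2, 4}, {2, 3, 4}, {1, 3, 4, 5, 6}, {1, 2, 3, 5, 6}, {3, 5, 6}, {1, 2, 4, 5, 6}, {2, 3, 4, 5, 6}, {1, 2, 3, 4, 5, 6}.
Accepting DFA states (contain an NFA accepting state): {1}, {1, 2, 5, 6}, {2, 4}, {2, 3, 4}, {1, 3, 4, 5, 6}, {1, 2, 3, 5, 6}, {1, 2, 4, 5, 6}, {2, 3, 4, 5, 6}, {1, 2, 3, 4, 5, 6}.

9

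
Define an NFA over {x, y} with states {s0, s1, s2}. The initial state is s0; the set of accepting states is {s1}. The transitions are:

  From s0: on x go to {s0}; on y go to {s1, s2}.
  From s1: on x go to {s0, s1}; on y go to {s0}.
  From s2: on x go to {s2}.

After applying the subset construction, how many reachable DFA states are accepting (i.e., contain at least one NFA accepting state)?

Start state of the DFA: {s0}.
{s0} --x--> {s0}  [seen]
{s0} --y--> {s1, s2}  [new]
{s1, s2} --x--> {s0, s1, s2}  [new]
{s1, s2} --y--> {s0}  [seen]
{s0, s1, s2} --x--> {s0, s1, s2}  [seen]
{s0, s1, s2} --y--> {s0, s1, s2}  [seen]
Reachable DFA states: {s0}, {s1, s2}, {s0, s1, s2}.
Accepting DFA states (contain an NFA accepting state): {s1, s2}, {s0, s1, s2}.

2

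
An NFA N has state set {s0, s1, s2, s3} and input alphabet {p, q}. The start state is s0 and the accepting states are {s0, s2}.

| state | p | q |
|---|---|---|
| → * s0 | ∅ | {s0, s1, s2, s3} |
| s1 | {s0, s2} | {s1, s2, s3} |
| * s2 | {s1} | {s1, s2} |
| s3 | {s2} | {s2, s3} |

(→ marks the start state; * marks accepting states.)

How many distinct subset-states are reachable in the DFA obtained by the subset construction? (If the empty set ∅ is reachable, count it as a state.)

4

Start state of the DFA: {s0}.
{s0} --p--> ∅  [new]
{s0} --q--> {s0, s1, s2, s3}  [new]
∅ --p--> ∅  [seen]
∅ --q--> ∅  [seen]
{s0, s1, s2, s3} --p--> {s0, s1, s2}  [new]
{s0, s1, s2, s3} --q--> {s0, s1, s2, s3}  [seen]
{s0, s1, s2} --p--> {s0, s1, s2}  [seen]
{s0, s1, s2} --q--> {s0, s1, s2, s3}  [seen]
Reachable DFA states: {s0}, ∅, {s0, s1, s2, s3}, {s0, s1, s2}.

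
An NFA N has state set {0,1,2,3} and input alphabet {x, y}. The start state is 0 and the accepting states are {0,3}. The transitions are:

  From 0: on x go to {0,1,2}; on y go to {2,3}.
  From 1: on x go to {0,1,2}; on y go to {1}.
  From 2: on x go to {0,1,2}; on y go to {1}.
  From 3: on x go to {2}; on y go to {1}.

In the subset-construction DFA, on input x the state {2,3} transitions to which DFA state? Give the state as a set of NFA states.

{0,1,2}

δ(2,x) = {0,1,2}; δ(3,x) = {2}.
Union: {0,1,2}.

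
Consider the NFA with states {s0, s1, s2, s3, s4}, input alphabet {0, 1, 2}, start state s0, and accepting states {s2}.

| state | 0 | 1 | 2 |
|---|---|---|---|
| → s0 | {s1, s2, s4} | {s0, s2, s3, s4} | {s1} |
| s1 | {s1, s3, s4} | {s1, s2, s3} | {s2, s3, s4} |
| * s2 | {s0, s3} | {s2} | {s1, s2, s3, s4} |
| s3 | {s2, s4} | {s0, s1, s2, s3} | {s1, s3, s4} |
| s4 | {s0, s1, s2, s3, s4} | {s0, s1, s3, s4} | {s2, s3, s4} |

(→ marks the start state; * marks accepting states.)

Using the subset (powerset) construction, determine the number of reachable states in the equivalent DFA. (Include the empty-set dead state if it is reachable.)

10

Start state of the DFA: {s0}.
{s0} --0--> {s1, s2, s4}  [new]
{s0} --1--> {s0, s2, s3, s4}  [new]
{s0} --2--> {s1}  [new]
{s1, s2, s4} --0--> {s0, s1, s2, s3, s4}  [new]
{s1, s2, s4} --1--> {s0, s1, s2, s3, s4}  [seen]
{s1, s2, s4} --2--> {s1, s2, s3, s4}  [new]
{s0, s2, s3, s4} --0--> {s0, s1, s2, s3, s4}  [seen]
{s0, s2, s3, s4} --1--> {s0, s1, s2, s3, s4}  [seen]
{s0, s2, s3, s4} --2--> {s1, s2, s3, s4}  [seen]
{s1} --0--> {s1, s3, s4}  [new]
{s1} --1--> {s1, s2, s3}  [new]
{s1} --2--> {s2, s3, s4}  [new]
{s0, s1, s2, s3, s4} --0--> {s0, s1, s2, s3, s4}  [seen]
{s0, s1, s2, s3, s4} --1--> {s0, s1, s2, s3, s4}  [seen]
{s0, s1, s2, s3, s4} --2--> {s1, s2, s3, s4}  [seen]
{s1, s2, s3, s4} --0--> {s0, s1, s2, s3, s4}  [seen]
{s1, s2, s3, s4} --1--> {s0, s1, s2, s3, s4}  [seen]
{s1, s2, s3, s4} --2--> {s1, s2, s3, s4}  [seen]
{s1, s3, s4} --0--> {s0, s1, s2, s3, s4}  [seen]
{s1, s3, s4} --1--> {s0, s1, s2, s3, s4}  [seen]
{s1, s3, s4} --2--> {s1, s2, s3, s4}  [seen]
{s1, s2, s3} --0--> {s0, s1, s2, s3, s4}  [seen]
{s1, s2, s3} --1--> {s0, s1, s2, s3}  [new]
{s1, s2, s3} --2--> {s1, s2, s3, s4}  [seen]
{s2, s3, s4} --0--> {s0, s1, s2, s3, s4}  [seen]
{s2, s3, s4} --1--> {s0, s1, s2, s3, s4}  [seen]
{s2, s3, s4} --2--> {s1, s2, s3, s4}  [seen]
{s0, s1, s2, s3} --0--> {s0, s1, s2, s3, s4}  [seen]
{s0, s1, s2, s3} --1--> {s0, s1, s2, s3, s4}  [seen]
{s0, s1, s2, s3} --2--> {s1, s2, s3, s4}  [seen]
Reachable DFA states: {s0}, {s1, s2, s4}, {s0, s2, s3, s4}, {s1}, {s0, s1, s2, s3, s4}, {s1, s2, s3, s4}, {s1, s3, s4}, {s1, s2, s3}, {s2, s3, s4}, {s0, s1, s2, s3}.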